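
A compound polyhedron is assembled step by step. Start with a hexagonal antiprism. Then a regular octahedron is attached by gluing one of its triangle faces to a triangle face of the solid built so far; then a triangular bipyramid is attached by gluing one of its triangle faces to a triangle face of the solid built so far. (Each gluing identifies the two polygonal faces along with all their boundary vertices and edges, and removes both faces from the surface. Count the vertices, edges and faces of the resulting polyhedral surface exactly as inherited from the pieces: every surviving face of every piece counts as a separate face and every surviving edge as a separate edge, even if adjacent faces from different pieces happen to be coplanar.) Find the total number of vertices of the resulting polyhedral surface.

17

A hexagonal antiprism: V=12, E=24, F=14.
Attach a regular octahedron (V=6, E=12, F=8) along a 3-gon: merge 3 vertices and 3 edges, delete both glued faces → V=15, E=33, F=20.
Attach a triangular bipyramid (V=5, E=9, F=6) along a 3-gon: merge 3 vertices and 3 edges, delete both glued faces → V=17, E=39, F=24.
Check: V − E + F = 17 − 39 + 24 = 2.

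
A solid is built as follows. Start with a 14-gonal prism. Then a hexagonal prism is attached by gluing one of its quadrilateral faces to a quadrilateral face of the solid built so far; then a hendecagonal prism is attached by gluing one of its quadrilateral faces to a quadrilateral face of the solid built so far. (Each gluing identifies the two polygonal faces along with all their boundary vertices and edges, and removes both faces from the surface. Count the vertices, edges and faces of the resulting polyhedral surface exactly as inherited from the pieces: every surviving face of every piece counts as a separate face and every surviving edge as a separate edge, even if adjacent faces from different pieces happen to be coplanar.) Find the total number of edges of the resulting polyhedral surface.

85

A 14-gonal prism: V=28, E=42, F=16.
Attach a hexagonal prism (V=12, E=18, F=8) along a 4-gon: merge 4 vertices and 4 edges, delete both glued faces → V=36, E=56, F=22.
Attach a hendecagonal prism (V=22, E=33, F=13) along a 4-gon: merge 4 vertices and 4 edges, delete both glued faces → V=54, E=85, F=33.
Check: V − E + F = 54 − 85 + 33 = 2.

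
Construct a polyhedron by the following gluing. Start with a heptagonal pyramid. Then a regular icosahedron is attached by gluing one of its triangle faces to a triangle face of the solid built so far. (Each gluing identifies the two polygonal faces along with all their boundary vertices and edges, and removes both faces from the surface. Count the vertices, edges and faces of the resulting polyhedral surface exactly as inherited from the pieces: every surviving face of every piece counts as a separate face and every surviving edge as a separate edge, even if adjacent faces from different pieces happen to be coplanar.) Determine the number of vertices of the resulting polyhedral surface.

A heptagonal pyramid: V=8, E=14, F=8.
Attach a regular icosahedron (V=12, E=30, F=20) along a 3-gon: merge 3 vertices and 3 edges, delete both glued faces → V=17, E=41, F=26.
Check: V − E + F = 17 − 41 + 26 = 2.

17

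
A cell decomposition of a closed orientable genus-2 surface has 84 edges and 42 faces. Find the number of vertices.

For a closed orientable surface of genus 2, χ = 2 − 2·2 = -2.
V = -2 + E − F = -2 + 84 − 42 = 40.

40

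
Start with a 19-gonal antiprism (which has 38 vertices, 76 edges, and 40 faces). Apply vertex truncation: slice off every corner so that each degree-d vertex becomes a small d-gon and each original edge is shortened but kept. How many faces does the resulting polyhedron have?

Truncation replaces each original edge-end by a new vertex, so V′ = 2E = 152.
Each original edge survives, and each old vertex of degree d contributes d new edges; summing degrees gives Σd = 2E, so E′ = E + 2E = 3E = 228.
Each original face survives and each original vertex becomes one new face: F′ = F + V = 78.

78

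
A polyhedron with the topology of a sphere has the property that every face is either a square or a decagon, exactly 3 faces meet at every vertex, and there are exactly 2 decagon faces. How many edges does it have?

Let x be the number of squares; then F = 2 + x.
Edge–face incidences: 2E = 10·2 + 4·x = 20 + 4x.
Every vertex has degree 3, so 3V = 2E.
Euler: V − E + F = 2 ⇒ (2E)/3 − E + (2 + x) = 2.
Multiply by 6: 2·(2E) − 3·(2E) + 6·(2 + x) = 12, i.e. 12 + 6x − (20 + 4x) = 12.
Collecting terms: 2x − 8 = 12, so 2x = 20, so x = 10.
Then 2E = 20 + 4·10 = 60, so E = 30, V = 2E/3 = 20, F = 2 + 10 = 12.

30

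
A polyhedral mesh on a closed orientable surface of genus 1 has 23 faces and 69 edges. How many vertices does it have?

46

For a closed orientable surface of genus 1, χ = 2 − 2·1 = 0.
V = 0 + E − F = 0 + 69 − 23 = 46.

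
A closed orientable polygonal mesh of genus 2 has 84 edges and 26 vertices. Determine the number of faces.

56

For a closed orientable surface of genus 2, χ = 2 − 2·2 = -2.
F = -2 − V + E = -2 − 26 + 84 = 56.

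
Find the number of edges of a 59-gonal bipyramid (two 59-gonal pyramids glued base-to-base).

A bipyramid over an n-gon has 2n triangular faces and n + 2 vertices: V = 59 + 2 = 61, E = 3·59 = 177, F = 2·59 = 118.

177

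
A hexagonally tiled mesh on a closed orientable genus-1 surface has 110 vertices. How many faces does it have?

55

χ = 2 − 2·1 = 0, and every face is a hexagon so 6F = 2E.
V − E + F = 0 with E = 6F/2 gives 110 − (6/2 − 1)·F = 0, so F = 55 and E = 165.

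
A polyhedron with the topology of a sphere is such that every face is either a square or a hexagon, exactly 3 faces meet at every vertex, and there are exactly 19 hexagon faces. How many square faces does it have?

Let x be the number of squares; then F = 19 + x.
Edge–face incidences: 2E = 6·19 + 4·x = 114 + 4x.
Every vertex has degree 3, so 3V = 2E.
Euler: V − E + F = 2 ⇒ (2E)/3 − E + (19 + x) = 2.
Multiply by 6: 2·(2E) − 3·(2E) + 6·(19 + x) = 12, i.e. 114 + 6x − (114 + 4x) = 12.
Collecting terms: 2x = 12, so x = 6.
Then 2E = 114 + 4·6 = 138, so E = 69, V = 2E/3 = 46, F = 19 + 6 = 25.

6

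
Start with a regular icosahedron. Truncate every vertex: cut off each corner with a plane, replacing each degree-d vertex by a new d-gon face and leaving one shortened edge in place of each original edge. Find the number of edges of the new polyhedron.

90

The base solid has V = 12, E = 30, F = 20.
Truncation replaces each original edge-end by a new vertex, so V′ = 2E = 60.
Each original edge survives, and each old vertex of degree d contributes d new edges; summing degrees gives Σd = 2E, so E′ = E + 2E = 3E = 90.
Each original face survives and each original vertex becomes one new face: F′ = F + V = 32.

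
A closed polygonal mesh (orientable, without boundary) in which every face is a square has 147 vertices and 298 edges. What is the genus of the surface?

2

Every face is a square and each edge borders two faces, so 4F = 2·298, giving F = 149.
χ = V − E + F = 147 − 298 + 149 = -2.
For a closed orientable surface χ = 2 − 2g, so g = (2 − (-2))/2 = 2.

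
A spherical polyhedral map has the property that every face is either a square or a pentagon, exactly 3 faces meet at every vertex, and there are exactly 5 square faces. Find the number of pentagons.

Let x be the number of pentagons; then F = 5 + x.
Edge–face incidences: 2E = 4·5 + 5·x = 20 + 5x.
Every vertex has degree 3, so 3V = 2E.
Euler: V − E + F = 2 ⇒ (2E)/3 − E + (5 + x) = 2.
Multiply by 6: 2·(2E) − 3·(2E) + 6·(5 + x) = 12, i.e. 30 + 6x − (20 + 5x) = 12.
Collecting terms: x + 10 = 12, so x = 2.
Then 2E = 20 + 5·2 = 30, so E = 15, V = 2E/3 = 10, F = 5 + 2 = 7.

2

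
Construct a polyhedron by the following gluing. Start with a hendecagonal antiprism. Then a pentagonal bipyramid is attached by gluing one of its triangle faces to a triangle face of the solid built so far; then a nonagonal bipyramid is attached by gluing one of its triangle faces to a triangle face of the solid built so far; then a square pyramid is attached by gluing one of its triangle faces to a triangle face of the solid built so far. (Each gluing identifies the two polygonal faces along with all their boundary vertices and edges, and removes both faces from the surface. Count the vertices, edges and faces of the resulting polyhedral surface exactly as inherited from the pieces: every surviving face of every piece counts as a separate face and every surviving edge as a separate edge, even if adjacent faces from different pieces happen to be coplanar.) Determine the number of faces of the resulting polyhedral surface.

A hendecagonal antiprism: V=22, E=44, F=24.
Attach a pentagonal bipyramid (V=7, E=15, F=10) along a 3-gon: merge 3 vertices and 3 edges, delete both glued faces → V=26, E=56, F=32.
Attach a nonagonal bipyramid (V=11, E=27, F=18) along a 3-gon: merge 3 vertices and 3 edges, delete both glued faces → V=34, E=80, F=48.
Attach a square pyramid (V=5, E=8, F=5) along a 3-gon: merge 3 vertices and 3 edges, delete both glued faces → V=36, E=85, F=51.
Check: V − E + F = 36 − 85 + 51 = 2.

51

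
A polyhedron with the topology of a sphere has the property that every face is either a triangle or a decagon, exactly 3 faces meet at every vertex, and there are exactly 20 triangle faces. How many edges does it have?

90

Let x be the number of decagons; then F = 20 + x.
Edge–face incidences: 2E = 3·20 + 10·x = 60 + 10x.
Every vertex has degree 3, so 3V = 2E.
Euler: V − E + F = 2 ⇒ (2E)/3 − E + (20 + x) = 2.
Multiply by 6: 2·(2E) − 3·(2E) + 6·(20 + x) = 12, i.e. 120 + 6x − (60 + 10x) = 12.
Collecting terms: −4x + 60 = 12, so −4x = −48, so x = 12.
Then 2E = 60 + 10·12 = 180, so E = 90, V = 2E/3 = 60, F = 20 + 12 = 32.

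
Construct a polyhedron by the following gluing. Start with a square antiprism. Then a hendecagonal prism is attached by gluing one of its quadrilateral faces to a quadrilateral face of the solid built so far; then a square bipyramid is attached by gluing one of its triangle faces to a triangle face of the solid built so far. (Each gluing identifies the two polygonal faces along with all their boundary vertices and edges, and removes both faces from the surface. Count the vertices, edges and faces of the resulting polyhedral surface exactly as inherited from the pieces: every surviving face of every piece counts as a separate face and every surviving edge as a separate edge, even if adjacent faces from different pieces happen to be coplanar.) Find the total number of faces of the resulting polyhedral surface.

27

A square antiprism: V=8, E=16, F=10.
Attach a hendecagonal prism (V=22, E=33, F=13) along a 4-gon: merge 4 vertices and 4 edges, delete both glued faces → V=26, E=45, F=21.
Attach a square bipyramid (V=6, E=12, F=8) along a 3-gon: merge 3 vertices and 3 edges, delete both glued faces → V=29, E=54, F=27.
Check: V − E + F = 29 − 54 + 27 = 2.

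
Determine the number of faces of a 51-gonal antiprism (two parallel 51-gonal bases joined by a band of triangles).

An antiprism on an n-gon has two n-gon caps and 2n triangles: V = 2·51 = 102, E = 4·51 = 204, F = 2·51 + 2 = 104.

104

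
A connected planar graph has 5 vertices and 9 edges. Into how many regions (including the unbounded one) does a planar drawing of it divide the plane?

6

Euler's formula for a connected plane graph: V − E + F = 2, so F = 2 − 5 + 9 = 6.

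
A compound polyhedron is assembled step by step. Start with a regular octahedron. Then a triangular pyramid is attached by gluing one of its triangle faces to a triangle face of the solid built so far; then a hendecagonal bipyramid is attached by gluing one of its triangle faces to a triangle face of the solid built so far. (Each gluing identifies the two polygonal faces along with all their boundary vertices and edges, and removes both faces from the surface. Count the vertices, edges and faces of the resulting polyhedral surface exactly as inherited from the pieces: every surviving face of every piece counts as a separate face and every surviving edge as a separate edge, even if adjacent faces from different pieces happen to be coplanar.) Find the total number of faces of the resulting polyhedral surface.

30

A regular octahedron: V=6, E=12, F=8.
Attach a triangular pyramid (V=4, E=6, F=4) along a 3-gon: merge 3 vertices and 3 edges, delete both glued faces → V=7, E=15, F=10.
Attach a hendecagonal bipyramid (V=13, E=33, F=22) along a 3-gon: merge 3 vertices and 3 edges, delete both glued faces → V=17, E=45, F=30.
Check: V − E + F = 17 − 45 + 30 = 2.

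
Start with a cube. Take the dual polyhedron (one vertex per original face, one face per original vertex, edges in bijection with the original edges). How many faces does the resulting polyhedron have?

The base solid has V = 8, E = 12, F = 6.
The dual swaps V and F and preserves E: V′ = F = 6, E′ = E = 12, F′ = V = 8.

8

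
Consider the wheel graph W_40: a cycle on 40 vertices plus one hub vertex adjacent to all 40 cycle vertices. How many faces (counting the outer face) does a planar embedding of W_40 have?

41

W_40 has V = 40 + 1 = 41 vertices and E = 2·40 = 80 edges.
By Euler's formula F = 2 − V + E = 2 − 41 + 80 = 41.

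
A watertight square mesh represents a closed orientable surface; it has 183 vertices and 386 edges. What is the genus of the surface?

Every face is a square and each edge borders two faces, so 4F = 2·386, giving F = 193.
χ = V − E + F = 183 − 386 + 193 = -10.
For a closed orientable surface χ = 2 − 2g, so g = (2 − (-10))/2 = 6.

6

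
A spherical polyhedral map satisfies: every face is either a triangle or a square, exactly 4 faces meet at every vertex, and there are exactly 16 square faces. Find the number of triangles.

8

Let x be the number of triangles; then F = 16 + x.
Edge–face incidences: 2E = 4·16 + 3·x = 64 + 3x.
Every vertex has degree 4, so 4V = 2E.
Euler: V − E + F = 2 ⇒ (2E)/4 − E + (16 + x) = 2.
Multiply by 8: 2·(2E) − 4·(2E) + 8·(16 + x) = 16, i.e. 128 + 8x − 2·(64 + 3x) = 16.
Collecting terms: 2x = 16, so x = 8.
Then 2E = 64 + 3·8 = 88, so E = 44, V = 2E/4 = 22, F = 16 + 8 = 24.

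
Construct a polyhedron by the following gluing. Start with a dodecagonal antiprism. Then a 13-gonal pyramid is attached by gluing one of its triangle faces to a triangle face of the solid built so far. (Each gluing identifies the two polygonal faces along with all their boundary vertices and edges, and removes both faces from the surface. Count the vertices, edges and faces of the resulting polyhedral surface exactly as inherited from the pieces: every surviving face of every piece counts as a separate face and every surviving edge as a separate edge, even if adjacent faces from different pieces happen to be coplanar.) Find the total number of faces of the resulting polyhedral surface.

38

A dodecagonal antiprism: V=24, E=48, F=26.
Attach a 13-gonal pyramid (V=14, E=26, F=14) along a 3-gon: merge 3 vertices and 3 edges, delete both glued faces → V=35, E=71, F=38.
Check: V − E + F = 35 − 71 + 38 = 2.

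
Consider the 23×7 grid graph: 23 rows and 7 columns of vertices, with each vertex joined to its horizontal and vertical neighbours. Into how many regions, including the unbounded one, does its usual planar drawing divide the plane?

133

The grid has V = 23·7 = 161 vertices and E = 23·6 + 7·22 = 292 edges.
F = 2 − V + E = 2 − 161 + 292 = 133.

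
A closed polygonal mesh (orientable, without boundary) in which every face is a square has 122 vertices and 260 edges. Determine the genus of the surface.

5

Every face is a square and each edge borders two faces, so 4F = 2·260, giving F = 130.
χ = V − E + F = 122 − 260 + 130 = -8.
For a closed orientable surface χ = 2 − 2g, so g = (2 − (-8))/2 = 5.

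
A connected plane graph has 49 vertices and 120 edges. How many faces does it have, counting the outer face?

73

Euler's formula for a connected plane graph: V − E + F = 2, so F = 2 − 49 + 120 = 73.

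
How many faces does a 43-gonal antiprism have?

88

An antiprism on an n-gon has two n-gon caps and 2n triangles: V = 2·43 = 86, E = 4·43 = 172, F = 2·43 + 2 = 88.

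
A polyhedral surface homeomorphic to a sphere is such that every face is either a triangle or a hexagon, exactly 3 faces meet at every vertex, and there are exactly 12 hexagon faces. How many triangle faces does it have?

Let x be the number of triangles; then F = 12 + x.
Edge–face incidences: 2E = 6·12 + 3·x = 72 + 3x.
Every vertex has degree 3, so 3V = 2E.
Euler: V − E + F = 2 ⇒ (2E)/3 − E + (12 + x) = 2.
Multiply by 6: 2·(2E) − 3·(2E) + 6·(12 + x) = 12, i.e. 72 + 6x − (72 + 3x) = 12.
Collecting terms: 3x = 12, so x = 4.
Then 2E = 72 + 3·4 = 84, so E = 42, V = 2E/3 = 28, F = 12 + 4 = 16.

4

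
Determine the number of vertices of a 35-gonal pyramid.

A pyramid on an n-gon base has one n-gon and n triangles: V = 35 + 1 = 36, E = 2·35 = 70, F = 35 + 1 = 36.

36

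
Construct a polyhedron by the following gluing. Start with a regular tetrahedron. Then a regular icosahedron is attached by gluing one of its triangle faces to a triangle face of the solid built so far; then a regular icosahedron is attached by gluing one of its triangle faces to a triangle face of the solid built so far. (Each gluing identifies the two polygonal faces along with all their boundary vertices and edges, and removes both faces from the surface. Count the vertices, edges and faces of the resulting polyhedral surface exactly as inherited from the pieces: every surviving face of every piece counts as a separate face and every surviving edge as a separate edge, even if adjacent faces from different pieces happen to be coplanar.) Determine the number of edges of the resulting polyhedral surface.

A regular tetrahedron: V=4, E=6, F=4.
Attach a regular icosahedron (V=12, E=30, F=20) along a 3-gon: merge 3 vertices and 3 edges, delete both glued faces → V=13, E=33, F=22.
Attach a regular icosahedron (V=12, E=30, F=20) along a 3-gon: merge 3 vertices and 3 edges, delete both glued faces → V=22, E=60, F=40.
Check: V − E + F = 22 − 60 + 40 = 2.

60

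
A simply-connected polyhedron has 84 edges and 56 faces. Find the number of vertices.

Here V − E + F = 2.
V = 2 + E − F = 2 + 84 − 56 = 30.

30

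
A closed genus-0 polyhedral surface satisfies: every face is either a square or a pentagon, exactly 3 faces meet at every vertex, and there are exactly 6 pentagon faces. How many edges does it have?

21

Let x be the number of squares; then F = 6 + x.
Edge–face incidences: 2E = 5·6 + 4·x = 30 + 4x.
Every vertex has degree 3, so 3V = 2E.
Euler: V − E + F = 2 ⇒ (2E)/3 − E + (6 + x) = 2.
Multiply by 6: 2·(2E) − 3·(2E) + 6·(6 + x) = 12, i.e. 36 + 6x − (30 + 4x) = 12.
Collecting terms: 2x + 6 = 12, so 2x = 6, so x = 3.
Then 2E = 30 + 4·3 = 42, so E = 21, V = 2E/3 = 14, F = 6 + 3 = 9.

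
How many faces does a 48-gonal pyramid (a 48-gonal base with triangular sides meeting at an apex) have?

A pyramid on an n-gon base has one n-gon and n triangles: V = 48 + 1 = 49, E = 2·48 = 96, F = 48 + 1 = 49.

49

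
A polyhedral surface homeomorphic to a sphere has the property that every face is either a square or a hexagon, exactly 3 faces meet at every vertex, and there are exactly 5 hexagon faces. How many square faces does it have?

6

Let x be the number of squares; then F = 5 + x.
Edge–face incidences: 2E = 6·5 + 4·x = 30 + 4x.
Every vertex has degree 3, so 3V = 2E.
Euler: V − E + F = 2 ⇒ (2E)/3 − E + (5 + x) = 2.
Multiply by 6: 2·(2E) − 3·(2E) + 6·(5 + x) = 12, i.e. 30 + 6x − (30 + 4x) = 12.
Collecting terms: 2x = 12, so x = 6.
Then 2E = 30 + 4·6 = 54, so E = 27, V = 2E/3 = 18, F = 5 + 6 = 11.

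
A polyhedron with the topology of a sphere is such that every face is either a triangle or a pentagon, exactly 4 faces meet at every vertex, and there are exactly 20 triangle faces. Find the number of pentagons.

12

Let x be the number of pentagons; then F = 20 + x.
Edge–face incidences: 2E = 3·20 + 5·x = 60 + 5x.
Every vertex has degree 4, so 4V = 2E.
Euler: V − E + F = 2 ⇒ (2E)/4 − E + (20 + x) = 2.
Multiply by 8: 2·(2E) − 4·(2E) + 8·(20 + x) = 16, i.e. 160 + 8x − 2·(60 + 5x) = 16.
Collecting terms: −2x + 40 = 16, so −2x = −24, so x = 12.
Then 2E = 60 + 5·12 = 120, so E = 60, V = 2E/4 = 30, F = 20 + 12 = 32.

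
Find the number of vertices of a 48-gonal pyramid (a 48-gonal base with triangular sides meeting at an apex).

49

A pyramid on an n-gon base has one n-gon and n triangles: V = 48 + 1 = 49, E = 2·48 = 96, F = 48 + 1 = 49.
Check: V − E + F = 49 − 96 + 49 = 2.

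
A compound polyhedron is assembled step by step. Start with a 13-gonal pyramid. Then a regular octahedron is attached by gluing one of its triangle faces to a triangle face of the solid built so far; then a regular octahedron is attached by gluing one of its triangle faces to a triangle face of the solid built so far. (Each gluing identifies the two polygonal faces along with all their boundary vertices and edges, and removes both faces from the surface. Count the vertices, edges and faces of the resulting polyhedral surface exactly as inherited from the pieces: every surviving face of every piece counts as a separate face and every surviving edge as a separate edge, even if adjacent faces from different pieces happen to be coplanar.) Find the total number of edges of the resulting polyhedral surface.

44

A 13-gonal pyramid: V=14, E=26, F=14.
Attach a regular octahedron (V=6, E=12, F=8) along a 3-gon: merge 3 vertices and 3 edges, delete both glued faces → V=17, E=35, F=20.
Attach a regular octahedron (V=6, E=12, F=8) along a 3-gon: merge 3 vertices and 3 edges, delete both glued faces → V=20, E=44, F=26.
Check: V − E + F = 20 − 44 + 26 = 2.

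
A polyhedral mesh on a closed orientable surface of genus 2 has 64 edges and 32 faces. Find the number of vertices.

For a closed orientable surface of genus 2, χ = 2 − 2·2 = -2.
V = -2 + E − F = -2 + 64 − 32 = 30.

30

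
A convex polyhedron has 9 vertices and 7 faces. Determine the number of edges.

Here V − E + F = 2.
E = V + F − (2) = 9 + 7 − (2) = 14.

14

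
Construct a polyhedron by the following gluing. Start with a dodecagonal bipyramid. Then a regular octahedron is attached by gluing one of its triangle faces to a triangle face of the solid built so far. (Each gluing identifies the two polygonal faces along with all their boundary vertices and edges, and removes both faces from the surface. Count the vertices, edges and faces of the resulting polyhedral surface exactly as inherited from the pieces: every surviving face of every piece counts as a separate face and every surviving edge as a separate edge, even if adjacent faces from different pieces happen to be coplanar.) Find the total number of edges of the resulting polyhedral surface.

45

A dodecagonal bipyramid: V=14, E=36, F=24.
Attach a regular octahedron (V=6, E=12, F=8) along a 3-gon: merge 3 vertices and 3 edges, delete both glued faces → V=17, E=45, F=30.
Check: V − E + F = 17 − 45 + 30 = 2.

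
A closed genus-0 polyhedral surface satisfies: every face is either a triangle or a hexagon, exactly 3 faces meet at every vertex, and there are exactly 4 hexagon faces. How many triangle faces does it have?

4

Let x be the number of triangles; then F = 4 + x.
Edge–face incidences: 2E = 6·4 + 3·x = 24 + 3x.
Every vertex has degree 3, so 3V = 2E.
Euler: V − E + F = 2 ⇒ (2E)/3 − E + (4 + x) = 2.
Multiply by 6: 2·(2E) − 3·(2E) + 6·(4 + x) = 12, i.e. 24 + 6x − (24 + 3x) = 12.
Collecting terms: 3x = 12, so x = 4.
Then 2E = 24 + 3·4 = 36, so E = 18, V = 2E/3 = 12, F = 4 + 4 = 8.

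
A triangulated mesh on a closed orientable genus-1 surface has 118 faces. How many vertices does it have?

χ = 2 − 2·1 = 0, and every face is a triangle so 3F = 2E.
E = 3·118/2 = 177. Then V = 0 + E − F = 0 + 177 − 118 = 59.

59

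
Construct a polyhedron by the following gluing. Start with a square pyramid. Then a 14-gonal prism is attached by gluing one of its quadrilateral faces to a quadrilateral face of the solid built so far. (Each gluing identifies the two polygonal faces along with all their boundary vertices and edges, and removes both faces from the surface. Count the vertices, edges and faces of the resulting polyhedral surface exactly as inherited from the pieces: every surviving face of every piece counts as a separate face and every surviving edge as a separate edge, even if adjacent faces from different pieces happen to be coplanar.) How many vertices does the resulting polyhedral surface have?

A square pyramid: V=5, E=8, F=5.
Attach a 14-gonal prism (V=28, E=42, F=16) along a 4-gon: merge 4 vertices and 4 edges, delete both glued faces → V=29, E=46, F=19.
Check: V − E + F = 29 − 46 + 19 = 2.

29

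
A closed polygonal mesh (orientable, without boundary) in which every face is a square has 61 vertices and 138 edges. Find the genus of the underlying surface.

5

Every face is a square and each edge borders two faces, so 4F = 2·138, giving F = 69.
χ = V − E + F = 61 − 138 + 69 = -8.
For a closed orientable surface χ = 2 − 2g, so g = (2 − (-8))/2 = 5.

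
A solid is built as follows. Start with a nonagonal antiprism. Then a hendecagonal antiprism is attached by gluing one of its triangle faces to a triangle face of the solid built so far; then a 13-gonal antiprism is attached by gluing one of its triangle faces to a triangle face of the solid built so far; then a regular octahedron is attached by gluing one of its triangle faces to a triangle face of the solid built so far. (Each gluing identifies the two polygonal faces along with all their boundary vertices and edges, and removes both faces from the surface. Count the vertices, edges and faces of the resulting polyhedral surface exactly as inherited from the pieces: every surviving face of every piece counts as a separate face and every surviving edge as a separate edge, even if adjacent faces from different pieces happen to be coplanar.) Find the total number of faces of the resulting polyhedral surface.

74

A nonagonal antiprism: V=18, E=36, F=20.
Attach a hendecagonal antiprism (V=22, E=44, F=24) along a 3-gon: merge 3 vertices and 3 edges, delete both glued faces → V=37, E=77, F=42.
Attach a 13-gonal antiprism (V=26, E=52, F=28) along a 3-gon: merge 3 vertices and 3 edges, delete both glued faces → V=60, E=126, F=68.
Attach a regular octahedron (V=6, E=12, F=8) along a 3-gon: merge 3 vertices and 3 edges, delete both glued faces → V=63, E=135, F=74.
Check: V − E + F = 63 − 135 + 74 = 2.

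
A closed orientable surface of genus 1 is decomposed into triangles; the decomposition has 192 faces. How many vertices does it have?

χ = 2 − 2·1 = 0, and every face is a triangle so 3F = 2E.
E = 3·192/2 = 288. Then V = 0 + E − F = 0 + 288 − 192 = 96.

96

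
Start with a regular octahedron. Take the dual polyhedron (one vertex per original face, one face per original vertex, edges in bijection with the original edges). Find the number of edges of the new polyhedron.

12

The base solid has V = 6, E = 12, F = 8.
The dual swaps V and F and preserves E: V′ = F = 8, E′ = E = 12, F′ = V = 6.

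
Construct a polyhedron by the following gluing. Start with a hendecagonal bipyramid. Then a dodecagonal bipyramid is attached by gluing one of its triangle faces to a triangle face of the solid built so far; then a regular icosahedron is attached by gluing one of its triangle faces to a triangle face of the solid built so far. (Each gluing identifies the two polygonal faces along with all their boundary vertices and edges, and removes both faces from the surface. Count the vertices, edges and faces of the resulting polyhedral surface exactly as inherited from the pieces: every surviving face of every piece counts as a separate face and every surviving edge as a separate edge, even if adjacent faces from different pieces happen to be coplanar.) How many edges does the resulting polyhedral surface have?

A hendecagonal bipyramid: V=13, E=33, F=22.
Attach a dodecagonal bipyramid (V=14, E=36, F=24) along a 3-gon: merge 3 vertices and 3 edges, delete both glued faces → V=24, E=66, F=44.
Attach a regular icosahedron (V=12, E=30, F=20) along a 3-gon: merge 3 vertices and 3 edges, delete both glued faces → V=33, E=93, F=62.
Check: V − E + F = 33 − 93 + 62 = 2.

93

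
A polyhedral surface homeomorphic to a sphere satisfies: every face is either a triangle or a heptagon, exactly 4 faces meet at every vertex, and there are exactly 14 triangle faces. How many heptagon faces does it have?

Let x be the number of heptagons; then F = 14 + x.
Edge–face incidences: 2E = 3·14 + 7·x = 42 + 7x.
Every vertex has degree 4, so 4V = 2E.
Euler: V − E + F = 2 ⇒ (2E)/4 − E + (14 + x) = 2.
Multiply by 8: 2·(2E) − 4·(2E) + 8·(14 + x) = 16, i.e. 112 + 8x − 2·(42 + 7x) = 16.
Collecting terms: −6x + 28 = 16, so −6x = −12, so x = 2.
Then 2E = 42 + 7·2 = 56, so E = 28, V = 2E/4 = 14, F = 14 + 2 = 16.

2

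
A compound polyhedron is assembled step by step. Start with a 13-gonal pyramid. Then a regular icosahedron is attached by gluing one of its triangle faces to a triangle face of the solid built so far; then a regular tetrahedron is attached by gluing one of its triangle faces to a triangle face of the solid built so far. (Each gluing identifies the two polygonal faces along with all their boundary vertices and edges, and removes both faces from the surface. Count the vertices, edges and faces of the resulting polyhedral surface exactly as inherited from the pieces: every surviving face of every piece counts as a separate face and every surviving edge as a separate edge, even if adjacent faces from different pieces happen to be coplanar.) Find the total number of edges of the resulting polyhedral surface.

A 13-gonal pyramid: V=14, E=26, F=14.
Attach a regular icosahedron (V=12, E=30, F=20) along a 3-gon: merge 3 vertices and 3 edges, delete both glued faces → V=23, E=53, F=32.
Attach a regular tetrahedron (V=4, E=6, F=4) along a 3-gon: merge 3 vertices and 3 edges, delete both glued faces → V=24, E=56, F=34.
Check: V − E + F = 24 − 56 + 34 = 2.

56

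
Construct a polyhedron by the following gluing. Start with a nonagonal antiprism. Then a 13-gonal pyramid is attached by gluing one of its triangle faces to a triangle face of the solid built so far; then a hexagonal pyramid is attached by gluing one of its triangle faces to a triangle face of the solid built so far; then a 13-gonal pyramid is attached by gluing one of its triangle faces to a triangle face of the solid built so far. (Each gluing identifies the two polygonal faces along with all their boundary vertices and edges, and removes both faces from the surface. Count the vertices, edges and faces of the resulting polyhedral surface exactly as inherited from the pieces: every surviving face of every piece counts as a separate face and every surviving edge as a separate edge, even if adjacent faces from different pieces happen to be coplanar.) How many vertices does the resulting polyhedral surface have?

A nonagonal antiprism: V=18, E=36, F=20.
Attach a 13-gonal pyramid (V=14, E=26, F=14) along a 3-gon: merge 3 vertices and 3 edges, delete both glued faces → V=29, E=59, F=32.
Attach a hexagonal pyramid (V=7, E=12, F=7) along a 3-gon: merge 3 vertices and 3 edges, delete both glued faces → V=33, E=68, F=37.
Attach a 13-gonal pyramid (V=14, E=26, F=14) along a 3-gon: merge 3 vertices and 3 edges, delete both glued faces → V=44, E=91, F=49.
Check: V − E + F = 44 − 91 + 49 = 2.

44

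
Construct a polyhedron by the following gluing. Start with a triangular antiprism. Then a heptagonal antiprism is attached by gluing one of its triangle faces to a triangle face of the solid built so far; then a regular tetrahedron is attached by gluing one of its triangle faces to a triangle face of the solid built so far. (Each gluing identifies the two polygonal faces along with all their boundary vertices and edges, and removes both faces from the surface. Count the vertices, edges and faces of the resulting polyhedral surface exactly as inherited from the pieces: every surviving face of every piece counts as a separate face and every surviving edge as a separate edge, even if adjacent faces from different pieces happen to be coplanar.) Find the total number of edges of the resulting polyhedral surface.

A triangular antiprism: V=6, E=12, F=8.
Attach a heptagonal antiprism (V=14, E=28, F=16) along a 3-gon: merge 3 vertices and 3 edges, delete both glued faces → V=17, E=37, F=22.
Attach a regular tetrahedron (V=4, E=6, F=4) along a 3-gon: merge 3 vertices and 3 edges, delete both glued faces → V=18, E=40, F=24.
Check: V − E + F = 18 − 40 + 24 = 2.

40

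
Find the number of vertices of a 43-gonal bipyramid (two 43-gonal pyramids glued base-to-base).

45

A bipyramid over an n-gon has 2n triangular faces and n + 2 vertices: V = 43 + 2 = 45, E = 3·43 = 129, F = 2·43 = 86.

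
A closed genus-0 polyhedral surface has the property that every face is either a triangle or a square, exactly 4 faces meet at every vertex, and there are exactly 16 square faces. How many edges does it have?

44

Let x be the number of triangles; then F = 16 + x.
Edge–face incidences: 2E = 4·16 + 3·x = 64 + 3x.
Every vertex has degree 4, so 4V = 2E.
Euler: V − E + F = 2 ⇒ (2E)/4 − E + (16 + x) = 2.
Multiply by 8: 2·(2E) − 4·(2E) + 8·(16 + x) = 16, i.e. 128 + 8x − 2·(64 + 3x) = 16.
Collecting terms: 2x = 16, so x = 8.
Then 2E = 64 + 3·8 = 88, so E = 44, V = 2E/4 = 22, F = 16 + 8 = 24.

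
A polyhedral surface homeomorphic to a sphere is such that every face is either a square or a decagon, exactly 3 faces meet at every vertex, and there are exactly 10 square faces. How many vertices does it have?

20

Let x be the number of decagons; then F = 10 + x.
Edge–face incidences: 2E = 4·10 + 10·x = 40 + 10x.
Every vertex has degree 3, so 3V = 2E.
Euler: V − E + F = 2 ⇒ (2E)/3 − E + (10 + x) = 2.
Multiply by 6: 2·(2E) − 3·(2E) + 6·(10 + x) = 12, i.e. 60 + 6x − (40 + 10x) = 12.
Collecting terms: −4x + 20 = 12, so −4x = −8, so x = 2.
Then 2E = 40 + 10·2 = 60, so E = 30, V = 2E/3 = 20, F = 10 + 2 = 12.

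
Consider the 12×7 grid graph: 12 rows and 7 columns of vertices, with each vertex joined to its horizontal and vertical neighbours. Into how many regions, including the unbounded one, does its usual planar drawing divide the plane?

The grid has V = 12·7 = 84 vertices and E = 12·6 + 7·11 = 149 edges.
F = 2 − V + E = 2 − 84 + 149 = 67.

67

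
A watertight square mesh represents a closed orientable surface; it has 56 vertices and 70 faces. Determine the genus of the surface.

8

Every face is a square, so 2E = 4·70 = 280, giving E = 140.
χ = V − E + F = 56 − 140 + 70 = -14.
For a closed orientable surface χ = 2 − 2g, so g = (2 − (-14))/2 = 8.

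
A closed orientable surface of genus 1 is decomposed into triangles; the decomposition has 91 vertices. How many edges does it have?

χ = 2 − 2·1 = 0, and every face is a triangle so 3F = 2E.
V − E + F = 0 with E = 3F/2 gives 91 − (3/2 − 1)·F = 0, so F = 182 and E = 273.

273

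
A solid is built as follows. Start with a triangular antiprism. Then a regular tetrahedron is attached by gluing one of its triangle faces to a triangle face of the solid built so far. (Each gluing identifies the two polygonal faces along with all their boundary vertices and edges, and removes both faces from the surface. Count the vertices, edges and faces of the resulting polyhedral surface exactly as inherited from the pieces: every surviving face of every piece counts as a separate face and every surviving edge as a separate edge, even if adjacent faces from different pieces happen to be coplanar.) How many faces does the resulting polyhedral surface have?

A triangular antiprism: V=6, E=12, F=8.
Attach a regular tetrahedron (V=4, E=6, F=4) along a 3-gon: merge 3 vertices and 3 edges, delete both glued faces → V=7, E=15, F=10.
Check: V − E + F = 7 − 15 + 10 = 2.

10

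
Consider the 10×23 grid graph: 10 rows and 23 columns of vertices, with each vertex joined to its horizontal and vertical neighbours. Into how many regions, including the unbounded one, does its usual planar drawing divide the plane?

199

The grid has V = 10·23 = 230 vertices and E = 10·22 + 23·9 = 427 edges.
F = 2 − V + E = 2 − 230 + 427 = 199.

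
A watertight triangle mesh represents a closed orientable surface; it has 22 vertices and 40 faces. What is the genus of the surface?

0

Every face is a triangle, so 2E = 3·40 = 120, giving E = 60.
χ = V − E + F = 22 − 60 + 40 = 2.
For a closed orientable surface χ = 2 − 2g, so g = (2 − (2))/2 = 0.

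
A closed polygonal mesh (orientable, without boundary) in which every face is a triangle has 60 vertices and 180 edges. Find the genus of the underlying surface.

Every face is a triangle and each edge borders two faces, so 3F = 2·180, giving F = 120.
χ = V − E + F = 60 − 180 + 120 = 0.
For a closed orientable surface χ = 2 − 2g, so g = (2 − (0))/2 = 1.

1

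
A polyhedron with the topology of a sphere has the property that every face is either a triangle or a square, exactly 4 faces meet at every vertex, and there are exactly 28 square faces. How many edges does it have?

Let x be the number of triangles; then F = 28 + x.
Edge–face incidences: 2E = 4·28 + 3·x = 112 + 3x.
Every vertex has degree 4, so 4V = 2E.
Euler: V − E + F = 2 ⇒ (2E)/4 − E + (28 + x) = 2.
Multiply by 8: 2·(2E) − 4·(2E) + 8·(28 + x) = 16, i.e. 224 + 8x − 2·(112 + 3x) = 16.
Collecting terms: 2x = 16, so x = 8.
Then 2E = 112 + 3·8 = 136, so E = 68, V = 2E/4 = 34, F = 28 + 8 = 36.

68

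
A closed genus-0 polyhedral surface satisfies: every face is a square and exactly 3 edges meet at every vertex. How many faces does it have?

6

Each face has 4 edges and each edge borders two faces, so 2E = 4F.
Each vertex has degree 3, so 3V = 2E and hence V = 4F/3.
Euler: V − E + F = 2 ⇒ (4F/3) − (4F/2) + F = 2.
Multiply by 6: (8 − 12 + 6)F = 12, i.e. 2F = 12.
So F = 6, E = 4·6/2 = 12, V = 4·6/3 = 8.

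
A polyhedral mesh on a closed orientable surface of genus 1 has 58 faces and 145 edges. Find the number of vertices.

For a closed orientable surface of genus 1, χ = 2 − 2·1 = 0.
V = 0 + E − F = 0 + 145 − 58 = 87.

87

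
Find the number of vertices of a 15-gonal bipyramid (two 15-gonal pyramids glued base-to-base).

17

A bipyramid over an n-gon has 2n triangular faces and n + 2 vertices: V = 15 + 2 = 17, E = 3·15 = 45, F = 2·15 = 30.
Check: V − E + F = 17 − 45 + 30 = 2.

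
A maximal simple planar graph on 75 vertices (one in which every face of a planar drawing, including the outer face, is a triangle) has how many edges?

219

In a plane triangulation 3F = 2E and V − E + F = 2, so E = 3V − 6 = 3·75 − 6 = 219.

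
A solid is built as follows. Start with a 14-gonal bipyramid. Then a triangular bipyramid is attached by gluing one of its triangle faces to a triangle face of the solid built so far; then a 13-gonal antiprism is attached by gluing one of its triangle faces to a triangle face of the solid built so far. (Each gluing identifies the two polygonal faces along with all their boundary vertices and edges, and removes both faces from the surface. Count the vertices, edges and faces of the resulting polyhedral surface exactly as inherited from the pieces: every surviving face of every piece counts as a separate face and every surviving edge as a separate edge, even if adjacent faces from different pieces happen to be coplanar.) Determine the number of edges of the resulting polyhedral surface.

A 14-gonal bipyramid: V=16, E=42, F=28.
Attach a triangular bipyramid (V=5, E=9, F=6) along a 3-gon: merge 3 vertices and 3 edges, delete both glued faces → V=18, E=48, F=32.
Attach a 13-gonal antiprism (V=26, E=52, F=28) along a 3-gon: merge 3 vertices and 3 edges, delete both glued faces → V=41, E=97, F=58.
Check: V − E + F = 41 − 97 + 58 = 2.

97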